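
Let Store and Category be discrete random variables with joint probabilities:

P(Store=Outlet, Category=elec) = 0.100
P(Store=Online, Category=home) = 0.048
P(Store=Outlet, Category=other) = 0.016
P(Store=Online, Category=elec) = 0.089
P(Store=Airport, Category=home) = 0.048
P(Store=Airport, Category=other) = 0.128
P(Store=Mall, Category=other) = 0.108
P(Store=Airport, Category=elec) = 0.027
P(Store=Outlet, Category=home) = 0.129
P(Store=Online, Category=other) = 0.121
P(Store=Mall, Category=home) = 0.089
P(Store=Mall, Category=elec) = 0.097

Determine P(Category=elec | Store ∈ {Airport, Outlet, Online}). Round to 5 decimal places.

P(Store=Airport) = 0.027 + 0.048 + 0.128 = 0.203.
P(Store=Outlet) = 0.100 + 0.129 + 0.016 = 0.245.
P(Store=Online) = 0.089 + 0.048 + 0.121 = 0.258.
P(Store ∈ {Airport, Outlet, Online}) = 0.203 + 0.245 + 0.258 = 0.706; P(Category=elec, Store ∈ {Airport, Outlet, Online}) = 0.027 + 0.100 + 0.089 = 0.216.
P(Category=elec | Store ∈ {Airport, Outlet, Online}) = 0.216/0.706 = 0.30595.

0.30595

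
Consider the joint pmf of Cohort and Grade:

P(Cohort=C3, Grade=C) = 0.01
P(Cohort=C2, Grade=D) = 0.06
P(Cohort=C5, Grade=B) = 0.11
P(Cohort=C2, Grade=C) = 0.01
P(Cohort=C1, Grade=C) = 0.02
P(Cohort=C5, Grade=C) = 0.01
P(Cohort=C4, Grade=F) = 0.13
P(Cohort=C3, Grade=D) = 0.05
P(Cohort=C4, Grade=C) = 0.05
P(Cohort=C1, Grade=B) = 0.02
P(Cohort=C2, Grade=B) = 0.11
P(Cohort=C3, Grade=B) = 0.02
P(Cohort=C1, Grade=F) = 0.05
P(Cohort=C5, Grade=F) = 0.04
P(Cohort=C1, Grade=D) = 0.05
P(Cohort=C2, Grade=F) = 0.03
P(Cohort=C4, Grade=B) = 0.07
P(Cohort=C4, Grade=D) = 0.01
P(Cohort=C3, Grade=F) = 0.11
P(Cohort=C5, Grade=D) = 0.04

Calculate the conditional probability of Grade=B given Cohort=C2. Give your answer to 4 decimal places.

0.5238

P(Cohort=C2) = 0.11 + 0.01 + 0.06 + 0.03 = 0.21.
P(Grade=B | Cohort=C2) = 0.11/0.21 = 0.5238.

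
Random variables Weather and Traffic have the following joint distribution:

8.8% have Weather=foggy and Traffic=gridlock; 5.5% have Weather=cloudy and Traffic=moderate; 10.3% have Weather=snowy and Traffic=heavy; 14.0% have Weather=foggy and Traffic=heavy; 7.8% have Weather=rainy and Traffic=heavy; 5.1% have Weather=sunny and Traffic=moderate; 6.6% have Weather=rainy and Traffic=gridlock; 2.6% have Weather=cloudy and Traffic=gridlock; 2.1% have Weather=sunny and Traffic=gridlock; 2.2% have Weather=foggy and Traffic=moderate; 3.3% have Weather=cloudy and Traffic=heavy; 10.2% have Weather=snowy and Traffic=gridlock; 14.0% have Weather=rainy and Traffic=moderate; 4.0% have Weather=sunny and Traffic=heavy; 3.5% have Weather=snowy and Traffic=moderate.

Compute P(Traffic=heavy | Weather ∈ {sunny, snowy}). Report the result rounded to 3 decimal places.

P(Weather=sunny) = 0.051 + 0.040 + 0.021 = 0.112.
P(Weather=snowy) = 0.035 + 0.103 + 0.102 = 0.240.
P(Weather ∈ {sunny, snowy}) = 0.112 + 0.240 = 0.352; P(Traffic=heavy, Weather ∈ {sunny, snowy}) = 0.040 + 0.103 = 0.143.
P(Traffic=heavy | Weather ∈ {sunny, snowy}) = 0.143/0.352 = 0.406.

0.406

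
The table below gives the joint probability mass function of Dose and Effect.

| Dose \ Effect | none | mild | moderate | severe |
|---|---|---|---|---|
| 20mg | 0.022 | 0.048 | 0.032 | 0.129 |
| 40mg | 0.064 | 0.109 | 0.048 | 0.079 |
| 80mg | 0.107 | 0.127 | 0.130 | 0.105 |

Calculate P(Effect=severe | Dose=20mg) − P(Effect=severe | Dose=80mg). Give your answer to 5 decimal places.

0.33456

P(Dose=20mg) = 0.022 + 0.048 + 0.032 + 0.129 = 0.231; P(Effect=severe | Dose=20mg) = 0.129/0.231 = 0.558442.
P(Dose=80mg) = 0.107 + 0.127 + 0.130 + 0.105 = 0.469; P(Effect=severe | Dose=80mg) = 0.105/0.469 = 0.223881.
Difference = 0.33456.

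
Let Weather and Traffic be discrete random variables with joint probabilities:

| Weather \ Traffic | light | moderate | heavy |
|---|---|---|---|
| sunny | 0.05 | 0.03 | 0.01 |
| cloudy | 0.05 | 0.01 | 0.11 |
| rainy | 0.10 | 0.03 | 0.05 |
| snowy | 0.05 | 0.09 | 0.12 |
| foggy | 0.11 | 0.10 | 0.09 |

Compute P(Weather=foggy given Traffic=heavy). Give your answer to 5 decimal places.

P(Traffic=heavy) = 0.01 + 0.11 + 0.05 + 0.12 + 0.09 = 0.38.
P(Weather=foggy | Traffic=heavy) = 0.09/0.38 = 0.23684.

0.23684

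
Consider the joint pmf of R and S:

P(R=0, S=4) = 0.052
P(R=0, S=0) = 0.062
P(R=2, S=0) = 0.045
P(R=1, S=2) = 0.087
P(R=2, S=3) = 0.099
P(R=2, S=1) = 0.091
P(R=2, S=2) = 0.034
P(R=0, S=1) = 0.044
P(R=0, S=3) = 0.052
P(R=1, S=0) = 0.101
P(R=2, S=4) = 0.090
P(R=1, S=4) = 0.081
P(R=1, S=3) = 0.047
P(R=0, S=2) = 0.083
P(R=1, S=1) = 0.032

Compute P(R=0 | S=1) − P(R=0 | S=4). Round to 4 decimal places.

0.0303

P(S=1) = 0.044 + 0.032 + 0.091 = 0.167; P(R=0 | S=1) = 0.044/0.167 = 0.26347.
P(S=4) = 0.052 + 0.081 + 0.090 = 0.223; P(R=0 | S=4) = 0.052/0.223 = 0.23318.
Difference = 0.0303.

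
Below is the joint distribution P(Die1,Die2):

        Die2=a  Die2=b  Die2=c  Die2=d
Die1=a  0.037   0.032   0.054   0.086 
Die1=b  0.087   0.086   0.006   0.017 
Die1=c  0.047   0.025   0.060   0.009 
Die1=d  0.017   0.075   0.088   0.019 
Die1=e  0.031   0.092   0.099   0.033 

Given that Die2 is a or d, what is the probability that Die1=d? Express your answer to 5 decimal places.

0.09399

P(Die2=a) = 0.037 + 0.087 + 0.047 + 0.017 + 0.031 = 0.219.
P(Die2=d) = 0.086 + 0.017 + 0.009 + 0.019 + 0.033 = 0.164.
P(Die2 ∈ {a, d}) = 0.219 + 0.164 = 0.383; P(Die1=d, Die2 ∈ {a, d}) = 0.017 + 0.019 = 0.036.
P(Die1=d | Die2 ∈ {a, d}) = 0.036/0.383 = 0.09399.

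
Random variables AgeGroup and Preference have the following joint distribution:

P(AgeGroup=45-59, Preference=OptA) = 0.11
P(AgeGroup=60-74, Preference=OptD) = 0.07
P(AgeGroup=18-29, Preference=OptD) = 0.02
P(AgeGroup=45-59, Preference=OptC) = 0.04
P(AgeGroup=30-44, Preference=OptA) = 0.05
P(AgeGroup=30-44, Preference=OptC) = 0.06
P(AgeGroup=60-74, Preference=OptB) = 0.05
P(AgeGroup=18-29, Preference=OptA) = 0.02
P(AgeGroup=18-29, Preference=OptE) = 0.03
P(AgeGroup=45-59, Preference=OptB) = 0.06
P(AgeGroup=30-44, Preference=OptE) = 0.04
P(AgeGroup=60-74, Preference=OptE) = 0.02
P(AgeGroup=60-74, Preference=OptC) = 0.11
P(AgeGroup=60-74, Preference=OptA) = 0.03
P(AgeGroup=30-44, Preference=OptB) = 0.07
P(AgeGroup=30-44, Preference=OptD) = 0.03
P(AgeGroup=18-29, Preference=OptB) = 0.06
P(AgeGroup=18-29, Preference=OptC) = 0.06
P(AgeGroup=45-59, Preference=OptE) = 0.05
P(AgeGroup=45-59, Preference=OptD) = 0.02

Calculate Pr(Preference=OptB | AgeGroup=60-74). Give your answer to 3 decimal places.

0.179

P(AgeGroup=60-74) = 0.03 + 0.05 + 0.11 + 0.07 + 0.02 = 0.28.
P(Preference=OptB | AgeGroup=60-74) = 0.05/0.28 = 0.179.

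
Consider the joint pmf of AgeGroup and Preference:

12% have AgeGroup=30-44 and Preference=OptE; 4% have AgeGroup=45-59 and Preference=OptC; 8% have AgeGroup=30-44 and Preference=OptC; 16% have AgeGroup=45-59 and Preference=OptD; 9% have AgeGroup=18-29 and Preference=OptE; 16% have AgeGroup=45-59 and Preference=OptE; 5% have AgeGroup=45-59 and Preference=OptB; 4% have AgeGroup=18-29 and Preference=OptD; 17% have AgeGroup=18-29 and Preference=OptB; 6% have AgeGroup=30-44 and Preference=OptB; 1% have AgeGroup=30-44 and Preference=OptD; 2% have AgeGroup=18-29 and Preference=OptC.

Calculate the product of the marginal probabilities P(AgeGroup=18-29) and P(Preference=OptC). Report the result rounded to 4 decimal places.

0.0448

P(AgeGroup=18-29) = 0.17 + 0.02 + 0.04 + 0.09 = 0.32.
P(Preference=OptC) = 0.02 + 0.08 + 0.04 = 0.14.
Product: 0.32 × 0.14 = 0.0448.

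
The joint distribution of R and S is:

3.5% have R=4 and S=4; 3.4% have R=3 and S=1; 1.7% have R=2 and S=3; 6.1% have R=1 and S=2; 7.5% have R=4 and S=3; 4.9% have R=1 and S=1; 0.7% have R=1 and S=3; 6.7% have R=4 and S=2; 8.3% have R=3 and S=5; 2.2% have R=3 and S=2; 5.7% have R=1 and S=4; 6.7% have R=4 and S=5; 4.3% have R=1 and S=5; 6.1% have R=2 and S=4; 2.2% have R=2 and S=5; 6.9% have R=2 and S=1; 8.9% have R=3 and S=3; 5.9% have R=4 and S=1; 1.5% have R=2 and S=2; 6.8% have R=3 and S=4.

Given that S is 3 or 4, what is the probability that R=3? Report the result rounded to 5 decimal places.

0.38386

P(S=3) = 0.007 + 0.017 + 0.089 + 0.075 = 0.188.
P(S=4) = 0.057 + 0.061 + 0.068 + 0.035 = 0.221.
P(S ∈ {3, 4}) = 0.188 + 0.221 = 0.409; P(R=3, S ∈ {3, 4}) = 0.089 + 0.068 = 0.157.
P(R=3 | S ∈ {3, 4}) = 0.157/0.409 = 0.38386.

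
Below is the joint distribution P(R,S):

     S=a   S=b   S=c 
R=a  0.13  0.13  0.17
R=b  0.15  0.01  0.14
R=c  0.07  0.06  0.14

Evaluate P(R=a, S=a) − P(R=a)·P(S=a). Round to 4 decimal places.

-0.0205

P(R=a) = 0.13 + 0.13 + 0.17 = 0.43.
P(S=a) = 0.13 + 0.15 + 0.07 = 0.35.
P(R=a, S=a) − P(R=a)P(S=a) = 0.13 − 0.43×0.35 = -0.0205.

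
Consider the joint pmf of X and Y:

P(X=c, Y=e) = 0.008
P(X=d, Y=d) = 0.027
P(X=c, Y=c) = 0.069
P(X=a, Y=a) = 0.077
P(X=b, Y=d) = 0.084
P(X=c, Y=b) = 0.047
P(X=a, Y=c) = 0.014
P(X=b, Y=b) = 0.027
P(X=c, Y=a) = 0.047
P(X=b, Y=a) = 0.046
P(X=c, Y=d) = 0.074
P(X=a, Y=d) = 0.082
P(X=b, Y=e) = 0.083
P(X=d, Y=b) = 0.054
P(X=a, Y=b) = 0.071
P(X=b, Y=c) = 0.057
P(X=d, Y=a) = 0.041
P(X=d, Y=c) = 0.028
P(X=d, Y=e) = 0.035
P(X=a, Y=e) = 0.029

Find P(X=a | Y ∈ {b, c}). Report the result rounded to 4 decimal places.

P(Y=b) = 0.071 + 0.027 + 0.047 + 0.054 = 0.199.
P(Y=c) = 0.014 + 0.057 + 0.069 + 0.028 = 0.168.
P(Y ∈ {b, c}) = 0.199 + 0.168 = 0.367; P(X=a, Y ∈ {b, c}) = 0.071 + 0.014 = 0.085.
P(X=a | Y ∈ {b, c}) = 0.085/0.367 = 0.2316.

0.2316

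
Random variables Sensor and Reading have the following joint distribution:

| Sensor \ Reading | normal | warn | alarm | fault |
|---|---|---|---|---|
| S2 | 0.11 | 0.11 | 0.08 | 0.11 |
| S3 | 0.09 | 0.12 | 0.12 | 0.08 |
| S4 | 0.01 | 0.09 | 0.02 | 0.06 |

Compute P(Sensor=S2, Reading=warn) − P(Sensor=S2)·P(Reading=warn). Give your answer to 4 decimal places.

P(Sensor=S2) = 0.11 + 0.11 + 0.08 + 0.11 = 0.41.
P(Reading=warn) = 0.11 + 0.12 + 0.09 = 0.32.
P(Sensor=S2, Reading=warn) − P(Sensor=S2)P(Reading=warn) = 0.11 − 0.41×0.32 = -0.0212.

-0.0212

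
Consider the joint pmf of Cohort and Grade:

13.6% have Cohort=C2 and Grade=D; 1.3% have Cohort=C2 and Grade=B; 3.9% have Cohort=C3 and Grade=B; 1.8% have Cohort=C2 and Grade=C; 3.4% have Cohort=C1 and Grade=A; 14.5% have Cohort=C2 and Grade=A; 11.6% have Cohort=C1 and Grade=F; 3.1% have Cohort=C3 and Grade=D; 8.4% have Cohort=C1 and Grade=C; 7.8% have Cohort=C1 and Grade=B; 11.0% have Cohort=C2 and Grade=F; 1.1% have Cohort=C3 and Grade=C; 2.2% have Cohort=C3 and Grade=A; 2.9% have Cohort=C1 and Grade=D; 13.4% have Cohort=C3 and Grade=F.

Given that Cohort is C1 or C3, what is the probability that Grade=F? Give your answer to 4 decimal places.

P(Cohort=C1) = 0.034 + 0.078 + 0.084 + 0.029 + 0.116 = 0.341.
P(Cohort=C3) = 0.022 + 0.039 + 0.011 + 0.031 + 0.134 = 0.237.
P(Cohort ∈ {C1, C3}) = 0.341 + 0.237 = 0.578; P(Grade=F, Cohort ∈ {C1, C3}) = 0.116 + 0.134 = 0.250.
P(Grade=F | Cohort ∈ {C1, C3}) = 0.250/0.578 = 0.4325.

0.4325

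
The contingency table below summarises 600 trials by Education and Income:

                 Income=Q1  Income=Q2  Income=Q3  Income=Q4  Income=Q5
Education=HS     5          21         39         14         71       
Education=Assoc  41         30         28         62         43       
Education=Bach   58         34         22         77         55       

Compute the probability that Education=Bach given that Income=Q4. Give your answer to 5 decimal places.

Total with Income=Q4: 14 + 62 + 77 = 153.
P(Education=Bach | Income=Q4) = 77/153 = 0.50327.

0.50327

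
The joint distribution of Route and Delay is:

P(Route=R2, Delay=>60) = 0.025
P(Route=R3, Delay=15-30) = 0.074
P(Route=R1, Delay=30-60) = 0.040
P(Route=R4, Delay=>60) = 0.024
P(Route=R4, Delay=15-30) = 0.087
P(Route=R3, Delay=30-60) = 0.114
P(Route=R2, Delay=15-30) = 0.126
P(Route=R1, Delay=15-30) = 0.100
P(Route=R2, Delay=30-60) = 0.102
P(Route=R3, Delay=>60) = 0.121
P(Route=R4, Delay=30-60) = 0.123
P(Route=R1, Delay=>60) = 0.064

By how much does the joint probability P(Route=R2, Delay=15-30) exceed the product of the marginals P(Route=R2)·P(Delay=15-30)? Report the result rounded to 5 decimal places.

P(Route=R2) = 0.126 + 0.102 + 0.025 = 0.253.
P(Delay=15-30) = 0.100 + 0.126 + 0.074 + 0.087 = 0.387.
P(Route=R2, Delay=15-30) − P(Route=R2)P(Delay=15-30) = 0.126 − 0.253×0.387 = 0.02809.

0.02809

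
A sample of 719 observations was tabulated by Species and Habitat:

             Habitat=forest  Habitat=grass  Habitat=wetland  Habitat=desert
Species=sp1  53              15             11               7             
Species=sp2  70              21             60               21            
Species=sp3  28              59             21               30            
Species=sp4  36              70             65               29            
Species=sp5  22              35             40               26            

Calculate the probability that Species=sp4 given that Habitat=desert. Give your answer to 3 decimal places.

Total with Habitat=desert: 7 + 21 + 30 + 29 + 26 = 113.
P(Species=sp4 | Habitat=desert) = 29/113 = 0.257.

0.257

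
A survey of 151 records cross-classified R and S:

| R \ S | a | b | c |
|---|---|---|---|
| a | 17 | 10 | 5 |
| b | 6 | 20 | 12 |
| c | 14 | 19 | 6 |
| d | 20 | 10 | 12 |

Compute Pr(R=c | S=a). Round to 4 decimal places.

0.2456

Total with S=a: 17 + 6 + 14 + 20 = 57.
P(R=c | S=a) = 14/57 = 0.2456.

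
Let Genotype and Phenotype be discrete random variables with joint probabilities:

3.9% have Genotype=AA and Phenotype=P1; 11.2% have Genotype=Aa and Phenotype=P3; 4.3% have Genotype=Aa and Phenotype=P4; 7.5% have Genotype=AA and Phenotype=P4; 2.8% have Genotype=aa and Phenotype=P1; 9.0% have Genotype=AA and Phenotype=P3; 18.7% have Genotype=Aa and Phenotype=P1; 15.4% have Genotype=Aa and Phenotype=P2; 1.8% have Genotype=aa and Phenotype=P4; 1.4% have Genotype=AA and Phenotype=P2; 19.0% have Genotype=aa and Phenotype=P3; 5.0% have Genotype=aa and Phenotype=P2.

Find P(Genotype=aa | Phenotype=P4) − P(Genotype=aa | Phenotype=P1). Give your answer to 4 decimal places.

0.0221

P(Phenotype=P4) = 0.075 + 0.043 + 0.018 = 0.136; P(Genotype=aa | Phenotype=P4) = 0.018/0.136 = 0.13235.
P(Phenotype=P1) = 0.039 + 0.187 + 0.028 = 0.254; P(Genotype=aa | Phenotype=P1) = 0.028/0.254 = 0.11024.
Difference = 0.0221.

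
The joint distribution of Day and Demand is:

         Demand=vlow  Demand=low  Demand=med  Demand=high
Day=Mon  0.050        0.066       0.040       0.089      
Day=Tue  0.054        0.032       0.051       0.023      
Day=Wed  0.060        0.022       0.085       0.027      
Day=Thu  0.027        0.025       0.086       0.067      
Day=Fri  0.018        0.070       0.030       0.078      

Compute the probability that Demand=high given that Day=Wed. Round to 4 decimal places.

P(Day=Wed) = 0.060 + 0.022 + 0.085 + 0.027 = 0.194.
P(Demand=high | Day=Wed) = 0.027/0.194 = 0.1392.

0.1392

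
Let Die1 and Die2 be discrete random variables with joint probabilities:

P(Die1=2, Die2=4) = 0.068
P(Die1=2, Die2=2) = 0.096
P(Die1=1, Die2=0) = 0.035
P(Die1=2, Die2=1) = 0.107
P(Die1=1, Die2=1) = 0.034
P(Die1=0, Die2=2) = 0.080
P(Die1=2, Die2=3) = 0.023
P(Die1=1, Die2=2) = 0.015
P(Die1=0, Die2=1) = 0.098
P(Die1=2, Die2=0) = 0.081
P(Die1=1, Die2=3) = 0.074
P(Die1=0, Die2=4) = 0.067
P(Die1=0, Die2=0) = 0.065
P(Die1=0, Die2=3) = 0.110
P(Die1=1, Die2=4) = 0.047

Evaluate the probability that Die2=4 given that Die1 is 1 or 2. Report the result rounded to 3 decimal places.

0.198

P(Die1=1) = 0.035 + 0.034 + 0.015 + 0.074 + 0.047 = 0.205.
P(Die1=2) = 0.081 + 0.107 + 0.096 + 0.023 + 0.068 = 0.375.
P(Die1 ∈ {1, 2}) = 0.205 + 0.375 = 0.580; P(Die2=4, Die1 ∈ {1, 2}) = 0.047 + 0.068 = 0.115.
P(Die2=4 | Die1 ∈ {1, 2}) = 0.115/0.580 = 0.198.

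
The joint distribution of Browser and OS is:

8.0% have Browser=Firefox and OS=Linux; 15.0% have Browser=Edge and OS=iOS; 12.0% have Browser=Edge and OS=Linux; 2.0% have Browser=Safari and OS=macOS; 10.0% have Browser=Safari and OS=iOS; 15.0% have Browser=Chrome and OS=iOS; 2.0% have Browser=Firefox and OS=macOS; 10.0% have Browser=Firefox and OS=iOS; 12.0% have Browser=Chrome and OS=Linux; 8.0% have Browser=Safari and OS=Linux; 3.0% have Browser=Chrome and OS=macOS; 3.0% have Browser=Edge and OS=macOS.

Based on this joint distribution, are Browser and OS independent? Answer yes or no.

yes

Every cell satisfies P(Browser,OS) = P(Browser)·P(OS). For instance P(Browser=Safari) = 0.200, P(OS=macOS) = 0.100, and 0.200×0.100 = 0.020 matches the joint entry. So Browser and OS are independent.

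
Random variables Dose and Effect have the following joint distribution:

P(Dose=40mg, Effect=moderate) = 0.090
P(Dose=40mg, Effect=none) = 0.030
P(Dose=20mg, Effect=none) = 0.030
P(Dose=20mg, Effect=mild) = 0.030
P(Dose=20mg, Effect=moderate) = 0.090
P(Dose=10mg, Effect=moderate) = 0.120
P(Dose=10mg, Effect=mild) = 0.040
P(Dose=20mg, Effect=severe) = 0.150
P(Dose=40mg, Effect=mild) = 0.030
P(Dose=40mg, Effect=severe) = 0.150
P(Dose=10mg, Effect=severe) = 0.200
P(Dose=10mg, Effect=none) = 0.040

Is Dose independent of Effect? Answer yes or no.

Every cell satisfies P(Dose,Effect) = P(Dose)·P(Effect). For instance P(Dose=40mg) = 0.300, P(Effect=moderate) = 0.300, and 0.300×0.300 = 0.090 matches the joint entry. So Dose and Effect are independent.

yes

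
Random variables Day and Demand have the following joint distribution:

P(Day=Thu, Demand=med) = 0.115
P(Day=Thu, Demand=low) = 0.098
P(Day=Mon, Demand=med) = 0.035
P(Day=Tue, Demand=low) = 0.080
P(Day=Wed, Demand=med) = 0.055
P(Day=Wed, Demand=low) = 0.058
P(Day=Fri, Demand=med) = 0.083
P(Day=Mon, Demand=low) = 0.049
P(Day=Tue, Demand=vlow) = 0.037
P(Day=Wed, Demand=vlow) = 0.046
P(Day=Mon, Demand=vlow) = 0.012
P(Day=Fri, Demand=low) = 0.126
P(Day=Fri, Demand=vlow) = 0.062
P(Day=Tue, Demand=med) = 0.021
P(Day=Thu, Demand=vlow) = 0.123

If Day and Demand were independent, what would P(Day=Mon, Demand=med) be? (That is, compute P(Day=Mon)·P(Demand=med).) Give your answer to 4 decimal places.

P(Day=Mon) = 0.012 + 0.049 + 0.035 = 0.096.
P(Demand=med) = 0.035 + 0.021 + 0.055 + 0.115 + 0.083 = 0.309.
Product: 0.096 × 0.309 = 0.0297.

0.0297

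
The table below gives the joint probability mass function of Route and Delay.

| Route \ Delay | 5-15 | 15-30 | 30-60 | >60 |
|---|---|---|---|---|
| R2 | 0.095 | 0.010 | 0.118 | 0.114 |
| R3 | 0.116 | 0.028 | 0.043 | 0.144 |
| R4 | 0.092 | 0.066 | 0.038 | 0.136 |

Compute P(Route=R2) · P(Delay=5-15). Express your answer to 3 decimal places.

P(Route=R2) = 0.095 + 0.010 + 0.118 + 0.114 = 0.337.
P(Delay=5-15) = 0.095 + 0.116 + 0.092 = 0.303.
Product: 0.337 × 0.303 = 0.102.

0.102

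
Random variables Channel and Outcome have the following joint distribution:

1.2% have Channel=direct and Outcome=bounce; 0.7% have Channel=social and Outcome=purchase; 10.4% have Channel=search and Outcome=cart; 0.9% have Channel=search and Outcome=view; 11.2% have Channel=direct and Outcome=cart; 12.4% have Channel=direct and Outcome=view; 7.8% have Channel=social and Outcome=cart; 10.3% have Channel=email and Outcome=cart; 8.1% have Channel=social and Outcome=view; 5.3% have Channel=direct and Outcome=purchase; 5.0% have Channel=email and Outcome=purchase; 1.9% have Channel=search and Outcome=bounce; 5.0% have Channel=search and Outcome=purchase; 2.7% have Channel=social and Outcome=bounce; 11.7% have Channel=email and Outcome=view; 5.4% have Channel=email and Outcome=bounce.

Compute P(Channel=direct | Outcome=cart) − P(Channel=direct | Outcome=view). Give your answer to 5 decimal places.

-0.09251

P(Outcome=cart) = 0.103 + 0.104 + 0.078 + 0.112 = 0.397; P(Channel=direct | Outcome=cart) = 0.112/0.397 = 0.282116.
P(Outcome=view) = 0.117 + 0.009 + 0.081 + 0.124 = 0.331; P(Channel=direct | Outcome=view) = 0.124/0.331 = 0.374622.
Difference = -0.09251.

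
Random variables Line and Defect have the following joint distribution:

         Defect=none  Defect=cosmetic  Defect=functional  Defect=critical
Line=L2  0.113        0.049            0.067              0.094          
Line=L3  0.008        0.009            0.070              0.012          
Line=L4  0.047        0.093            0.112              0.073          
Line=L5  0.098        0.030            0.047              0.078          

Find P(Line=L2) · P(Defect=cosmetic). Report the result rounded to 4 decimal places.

0.0585

P(Line=L2) = 0.113 + 0.049 + 0.067 + 0.094 = 0.323.
P(Defect=cosmetic) = 0.049 + 0.009 + 0.093 + 0.030 = 0.181.
Product: 0.323 × 0.181 = 0.0585.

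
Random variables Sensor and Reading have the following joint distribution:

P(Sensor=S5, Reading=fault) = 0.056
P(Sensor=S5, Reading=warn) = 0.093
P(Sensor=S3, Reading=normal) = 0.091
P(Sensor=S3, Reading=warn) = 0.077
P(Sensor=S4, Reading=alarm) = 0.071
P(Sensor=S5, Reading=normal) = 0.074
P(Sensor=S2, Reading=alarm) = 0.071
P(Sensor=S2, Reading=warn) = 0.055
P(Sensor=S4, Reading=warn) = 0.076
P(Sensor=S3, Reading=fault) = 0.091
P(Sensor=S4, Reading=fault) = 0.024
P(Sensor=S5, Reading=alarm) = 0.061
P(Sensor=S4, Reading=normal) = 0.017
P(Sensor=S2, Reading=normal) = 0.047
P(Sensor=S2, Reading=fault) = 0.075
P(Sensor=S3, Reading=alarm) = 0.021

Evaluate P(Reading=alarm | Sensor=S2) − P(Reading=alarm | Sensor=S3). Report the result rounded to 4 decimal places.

0.2113

P(Sensor=S2) = 0.047 + 0.055 + 0.071 + 0.075 = 0.248; P(Reading=alarm | Sensor=S2) = 0.071/0.248 = 0.28629.
P(Sensor=S3) = 0.091 + 0.077 + 0.021 + 0.091 = 0.280; P(Reading=alarm | Sensor=S3) = 0.021/0.280 = 0.07500.
Difference = 0.2113.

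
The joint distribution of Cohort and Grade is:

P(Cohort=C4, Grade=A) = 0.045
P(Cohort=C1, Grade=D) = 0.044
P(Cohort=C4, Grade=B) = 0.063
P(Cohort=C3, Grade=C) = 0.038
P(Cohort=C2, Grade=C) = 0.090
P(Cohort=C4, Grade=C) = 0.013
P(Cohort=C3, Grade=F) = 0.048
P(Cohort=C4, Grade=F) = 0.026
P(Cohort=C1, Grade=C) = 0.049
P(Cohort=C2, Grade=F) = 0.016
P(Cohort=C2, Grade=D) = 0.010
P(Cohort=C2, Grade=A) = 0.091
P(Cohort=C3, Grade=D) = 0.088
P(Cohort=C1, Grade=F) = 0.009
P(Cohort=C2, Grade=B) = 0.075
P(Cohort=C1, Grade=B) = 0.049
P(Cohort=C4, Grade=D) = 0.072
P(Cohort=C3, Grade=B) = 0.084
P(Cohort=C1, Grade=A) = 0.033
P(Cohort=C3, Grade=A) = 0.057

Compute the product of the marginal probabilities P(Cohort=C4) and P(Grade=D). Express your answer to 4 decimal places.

P(Cohort=C4) = 0.045 + 0.063 + 0.013 + 0.072 + 0.026 = 0.219.
P(Grade=D) = 0.044 + 0.010 + 0.088 + 0.072 = 0.214.
Product: 0.219 × 0.214 = 0.0469.

0.0469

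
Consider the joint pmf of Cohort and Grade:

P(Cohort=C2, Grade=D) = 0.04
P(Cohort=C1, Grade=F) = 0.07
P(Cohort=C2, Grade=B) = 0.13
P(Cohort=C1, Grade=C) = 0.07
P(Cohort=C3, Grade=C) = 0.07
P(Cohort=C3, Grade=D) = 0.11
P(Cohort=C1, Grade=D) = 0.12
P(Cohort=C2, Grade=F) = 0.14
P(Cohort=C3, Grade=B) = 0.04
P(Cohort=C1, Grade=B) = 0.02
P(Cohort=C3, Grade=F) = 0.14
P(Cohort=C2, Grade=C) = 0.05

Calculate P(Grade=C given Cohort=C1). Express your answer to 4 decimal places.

0.2500

P(Cohort=C1) = 0.02 + 0.07 + 0.12 + 0.07 = 0.28.
P(Grade=C | Cohort=C1) = 0.07/0.28 = 0.2500.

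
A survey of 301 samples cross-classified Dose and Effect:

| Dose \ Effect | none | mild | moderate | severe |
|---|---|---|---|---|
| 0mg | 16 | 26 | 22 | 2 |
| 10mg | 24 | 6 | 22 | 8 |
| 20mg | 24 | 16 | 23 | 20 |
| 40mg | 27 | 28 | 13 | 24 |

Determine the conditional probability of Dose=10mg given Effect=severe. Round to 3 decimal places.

0.148

Total with Effect=severe: 2 + 8 + 20 + 24 = 54.
P(Dose=10mg | Effect=severe) = 8/54 = 0.148.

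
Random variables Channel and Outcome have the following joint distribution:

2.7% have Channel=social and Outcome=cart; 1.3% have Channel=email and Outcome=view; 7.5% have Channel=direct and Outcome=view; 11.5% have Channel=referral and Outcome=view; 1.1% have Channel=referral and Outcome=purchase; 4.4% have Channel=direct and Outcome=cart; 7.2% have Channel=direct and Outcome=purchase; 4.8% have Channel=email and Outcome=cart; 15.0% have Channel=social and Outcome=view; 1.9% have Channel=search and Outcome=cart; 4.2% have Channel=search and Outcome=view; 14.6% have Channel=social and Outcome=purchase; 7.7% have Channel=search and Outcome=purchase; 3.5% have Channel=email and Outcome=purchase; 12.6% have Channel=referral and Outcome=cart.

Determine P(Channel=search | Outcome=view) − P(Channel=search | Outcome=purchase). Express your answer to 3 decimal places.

-0.119

P(Outcome=view) = 0.013 + 0.042 + 0.150 + 0.075 + 0.115 = 0.395; P(Channel=search | Outcome=view) = 0.042/0.395 = 0.1063.
P(Outcome=purchase) = 0.035 + 0.077 + 0.146 + 0.072 + 0.011 = 0.341; P(Channel=search | Outcome=purchase) = 0.077/0.341 = 0.2258.
Difference = -0.119.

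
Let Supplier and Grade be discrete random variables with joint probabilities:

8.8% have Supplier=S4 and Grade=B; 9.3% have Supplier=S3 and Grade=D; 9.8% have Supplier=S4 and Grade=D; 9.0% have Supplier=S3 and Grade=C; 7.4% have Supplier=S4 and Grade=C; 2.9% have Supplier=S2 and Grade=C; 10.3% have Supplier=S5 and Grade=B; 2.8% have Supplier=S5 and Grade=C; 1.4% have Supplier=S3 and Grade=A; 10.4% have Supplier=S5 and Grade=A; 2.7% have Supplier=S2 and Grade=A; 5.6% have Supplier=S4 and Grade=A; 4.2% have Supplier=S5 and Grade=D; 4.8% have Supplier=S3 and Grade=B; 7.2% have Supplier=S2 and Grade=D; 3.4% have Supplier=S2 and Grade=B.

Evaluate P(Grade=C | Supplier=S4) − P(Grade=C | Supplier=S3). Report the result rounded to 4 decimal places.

-0.1332

P(Supplier=S4) = 0.056 + 0.088 + 0.074 + 0.098 = 0.316; P(Grade=C | Supplier=S4) = 0.074/0.316 = 0.23418.
P(Supplier=S3) = 0.014 + 0.048 + 0.090 + 0.093 = 0.245; P(Grade=C | Supplier=S3) = 0.090/0.245 = 0.36735.
Difference = -0.1332.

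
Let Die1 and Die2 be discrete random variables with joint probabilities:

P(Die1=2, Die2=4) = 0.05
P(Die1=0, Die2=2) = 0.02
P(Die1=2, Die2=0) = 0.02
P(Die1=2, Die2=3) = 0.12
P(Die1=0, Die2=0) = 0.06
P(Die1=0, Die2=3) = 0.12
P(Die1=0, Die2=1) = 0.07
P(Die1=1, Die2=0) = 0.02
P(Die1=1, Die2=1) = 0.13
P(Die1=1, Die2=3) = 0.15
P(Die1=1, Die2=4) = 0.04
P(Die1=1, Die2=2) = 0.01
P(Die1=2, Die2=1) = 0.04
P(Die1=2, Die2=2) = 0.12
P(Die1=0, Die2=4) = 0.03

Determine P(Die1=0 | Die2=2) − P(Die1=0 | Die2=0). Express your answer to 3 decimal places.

-0.467

P(Die2=2) = 0.02 + 0.01 + 0.12 = 0.15; P(Die1=0 | Die2=2) = 0.02/0.15 = 0.1333.
P(Die2=0) = 0.06 + 0.02 + 0.02 = 0.10; P(Die1=0 | Die2=0) = 0.06/0.10 = 0.6000.
Difference = -0.467.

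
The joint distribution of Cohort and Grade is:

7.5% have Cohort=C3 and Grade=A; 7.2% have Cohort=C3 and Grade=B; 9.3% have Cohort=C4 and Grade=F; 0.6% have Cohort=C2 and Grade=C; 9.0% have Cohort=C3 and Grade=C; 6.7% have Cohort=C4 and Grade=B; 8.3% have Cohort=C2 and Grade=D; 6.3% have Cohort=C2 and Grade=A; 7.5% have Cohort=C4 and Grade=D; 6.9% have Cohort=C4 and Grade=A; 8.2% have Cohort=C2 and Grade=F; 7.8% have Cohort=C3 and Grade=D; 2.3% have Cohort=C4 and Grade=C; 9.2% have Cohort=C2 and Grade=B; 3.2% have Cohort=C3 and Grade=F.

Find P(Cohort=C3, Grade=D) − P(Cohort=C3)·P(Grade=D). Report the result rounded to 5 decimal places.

P(Cohort=C3) = 0.075 + 0.072 + 0.090 + 0.078 + 0.032 = 0.347.
P(Grade=D) = 0.083 + 0.078 + 0.075 = 0.236.
P(Cohort=C3, Grade=D) − P(Cohort=C3)P(Grade=D) = 0.078 − 0.347×0.236 = -0.00389.

-0.00389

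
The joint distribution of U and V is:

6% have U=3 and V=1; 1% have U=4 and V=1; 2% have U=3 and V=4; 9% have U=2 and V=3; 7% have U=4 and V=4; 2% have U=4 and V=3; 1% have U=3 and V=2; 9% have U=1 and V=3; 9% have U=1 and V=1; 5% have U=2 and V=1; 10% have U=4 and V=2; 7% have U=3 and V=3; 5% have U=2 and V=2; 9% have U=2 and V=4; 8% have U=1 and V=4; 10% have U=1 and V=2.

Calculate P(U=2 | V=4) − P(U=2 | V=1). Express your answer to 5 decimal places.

P(V=4) = 0.08 + 0.09 + 0.02 + 0.07 = 0.26; P(U=2 | V=4) = 0.09/0.26 = 0.346154.
P(V=1) = 0.09 + 0.05 + 0.06 + 0.01 = 0.21; P(U=2 | V=1) = 0.05/0.21 = 0.238095.
Difference = 0.10806.

0.10806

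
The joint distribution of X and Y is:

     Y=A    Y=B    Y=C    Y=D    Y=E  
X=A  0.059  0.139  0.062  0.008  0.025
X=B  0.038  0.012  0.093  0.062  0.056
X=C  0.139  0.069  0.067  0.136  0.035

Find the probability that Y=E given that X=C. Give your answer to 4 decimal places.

P(X=C) = 0.139 + 0.069 + 0.067 + 0.136 + 0.035 = 0.446.
P(Y=E | X=C) = 0.035/0.446 = 0.0785.

0.0785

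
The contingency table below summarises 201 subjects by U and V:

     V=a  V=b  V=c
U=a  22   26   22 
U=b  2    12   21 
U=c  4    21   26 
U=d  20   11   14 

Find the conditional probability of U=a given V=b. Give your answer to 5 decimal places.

0.37143

Total with V=b: 26 + 12 + 21 + 11 = 70.
P(U=a | V=b) = 26/70 = 0.37143.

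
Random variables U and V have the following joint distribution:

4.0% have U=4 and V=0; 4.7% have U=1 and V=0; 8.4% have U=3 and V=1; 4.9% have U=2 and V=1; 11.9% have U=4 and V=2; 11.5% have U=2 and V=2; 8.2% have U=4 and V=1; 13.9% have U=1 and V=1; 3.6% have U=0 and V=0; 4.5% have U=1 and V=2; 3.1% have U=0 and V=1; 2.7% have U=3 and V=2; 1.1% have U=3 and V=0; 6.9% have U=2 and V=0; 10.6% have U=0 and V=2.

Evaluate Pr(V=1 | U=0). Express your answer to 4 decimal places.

0.1792

P(U=0) = 0.036 + 0.031 + 0.106 = 0.173.
P(V=1 | U=0) = 0.031/0.173 = 0.1792.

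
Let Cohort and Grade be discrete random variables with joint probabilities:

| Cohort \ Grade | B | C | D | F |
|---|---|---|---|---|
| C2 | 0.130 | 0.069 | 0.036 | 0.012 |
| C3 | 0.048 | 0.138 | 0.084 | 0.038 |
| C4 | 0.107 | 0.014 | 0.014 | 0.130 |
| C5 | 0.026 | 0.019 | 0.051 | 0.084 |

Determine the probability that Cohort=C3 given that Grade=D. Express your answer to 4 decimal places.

P(Grade=D) = 0.036 + 0.084 + 0.014 + 0.051 = 0.185.
P(Cohort=C3 | Grade=D) = 0.084/0.185 = 0.4541.

0.4541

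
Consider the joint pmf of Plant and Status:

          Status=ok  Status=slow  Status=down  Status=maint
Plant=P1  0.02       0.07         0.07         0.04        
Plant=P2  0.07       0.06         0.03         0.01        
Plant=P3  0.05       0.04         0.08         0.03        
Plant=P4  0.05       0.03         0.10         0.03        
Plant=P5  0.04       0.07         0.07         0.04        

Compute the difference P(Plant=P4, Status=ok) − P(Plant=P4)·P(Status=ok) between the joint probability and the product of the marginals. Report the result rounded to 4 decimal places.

0.0017

P(Plant=P4) = 0.05 + 0.03 + 0.10 + 0.03 = 0.21.
P(Status=ok) = 0.02 + 0.07 + 0.05 + 0.05 + 0.04 = 0.23.
P(Plant=P4, Status=ok) − P(Plant=P4)P(Status=ok) = 0.05 − 0.21×0.23 = 0.0017.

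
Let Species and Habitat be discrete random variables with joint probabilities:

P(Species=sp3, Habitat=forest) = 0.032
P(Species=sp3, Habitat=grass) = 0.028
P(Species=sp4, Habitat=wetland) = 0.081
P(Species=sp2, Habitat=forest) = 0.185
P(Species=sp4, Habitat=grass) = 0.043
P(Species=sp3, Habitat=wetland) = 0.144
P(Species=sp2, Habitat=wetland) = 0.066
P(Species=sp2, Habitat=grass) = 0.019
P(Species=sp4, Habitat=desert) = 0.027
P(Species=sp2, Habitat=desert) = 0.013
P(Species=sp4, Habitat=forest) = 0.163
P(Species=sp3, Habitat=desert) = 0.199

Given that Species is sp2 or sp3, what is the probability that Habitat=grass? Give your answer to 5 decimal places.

P(Species=sp2) = 0.185 + 0.019 + 0.066 + 0.013 = 0.283.
P(Species=sp3) = 0.032 + 0.028 + 0.144 + 0.199 = 0.403.
P(Species ∈ {sp2, sp3}) = 0.283 + 0.403 = 0.686; P(Habitat=grass, Species ∈ {sp2, sp3}) = 0.019 + 0.028 = 0.047.
P(Habitat=grass | Species ∈ {sp2, sp3}) = 0.047/0.686 = 0.06851.

0.06851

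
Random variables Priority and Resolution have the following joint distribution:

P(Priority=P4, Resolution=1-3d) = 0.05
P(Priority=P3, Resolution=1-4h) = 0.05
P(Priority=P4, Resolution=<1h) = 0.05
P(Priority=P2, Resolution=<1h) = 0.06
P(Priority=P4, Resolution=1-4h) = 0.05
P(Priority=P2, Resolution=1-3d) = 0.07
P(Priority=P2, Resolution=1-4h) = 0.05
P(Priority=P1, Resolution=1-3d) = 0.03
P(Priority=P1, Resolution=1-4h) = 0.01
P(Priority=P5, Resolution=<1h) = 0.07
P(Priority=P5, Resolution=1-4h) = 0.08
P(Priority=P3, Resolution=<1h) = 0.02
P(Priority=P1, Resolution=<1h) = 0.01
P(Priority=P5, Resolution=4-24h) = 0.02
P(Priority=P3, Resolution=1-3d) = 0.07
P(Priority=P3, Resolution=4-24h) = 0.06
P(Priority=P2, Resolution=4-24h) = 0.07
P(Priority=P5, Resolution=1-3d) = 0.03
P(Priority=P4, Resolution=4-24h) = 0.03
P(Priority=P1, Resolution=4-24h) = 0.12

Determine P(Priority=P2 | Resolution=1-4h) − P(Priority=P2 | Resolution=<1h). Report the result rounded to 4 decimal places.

-0.0774

P(Resolution=1-4h) = 0.01 + 0.05 + 0.05 + 0.05 + 0.08 = 0.24; P(Priority=P2 | Resolution=1-4h) = 0.05/0.24 = 0.20833.
P(Resolution=<1h) = 0.01 + 0.06 + 0.02 + 0.05 + 0.07 = 0.21; P(Priority=P2 | Resolution=<1h) = 0.06/0.21 = 0.28571.
Difference = -0.0774.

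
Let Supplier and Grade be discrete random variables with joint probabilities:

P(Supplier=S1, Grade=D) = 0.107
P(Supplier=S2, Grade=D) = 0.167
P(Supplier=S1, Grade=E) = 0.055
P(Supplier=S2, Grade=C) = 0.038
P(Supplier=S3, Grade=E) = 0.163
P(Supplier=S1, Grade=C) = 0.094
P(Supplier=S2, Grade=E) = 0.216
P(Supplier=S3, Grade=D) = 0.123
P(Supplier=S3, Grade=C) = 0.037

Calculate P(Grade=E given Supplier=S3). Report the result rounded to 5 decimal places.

0.50464

P(Supplier=S3) = 0.037 + 0.123 + 0.163 = 0.323.
P(Grade=E | Supplier=S3) = 0.163/0.323 = 0.50464.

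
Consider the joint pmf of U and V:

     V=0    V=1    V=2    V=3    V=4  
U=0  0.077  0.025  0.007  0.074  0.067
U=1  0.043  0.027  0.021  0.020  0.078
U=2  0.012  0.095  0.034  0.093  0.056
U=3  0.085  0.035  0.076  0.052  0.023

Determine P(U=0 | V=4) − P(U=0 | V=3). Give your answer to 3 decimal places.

-0.011

P(V=4) = 0.067 + 0.078 + 0.056 + 0.023 = 0.224; P(U=0 | V=4) = 0.067/0.224 = 0.2991.
P(V=3) = 0.074 + 0.020 + 0.093 + 0.052 = 0.239; P(U=0 | V=3) = 0.074/0.239 = 0.3096.
Difference = -0.011.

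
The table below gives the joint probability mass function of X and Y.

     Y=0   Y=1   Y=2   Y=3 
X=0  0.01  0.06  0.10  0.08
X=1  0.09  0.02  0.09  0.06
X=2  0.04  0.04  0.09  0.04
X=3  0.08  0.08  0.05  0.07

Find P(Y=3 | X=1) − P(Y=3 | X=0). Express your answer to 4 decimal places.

-0.0892

P(X=1) = 0.09 + 0.02 + 0.09 + 0.06 = 0.26; P(Y=3 | X=1) = 0.06/0.26 = 0.23077.
P(X=0) = 0.01 + 0.06 + 0.10 + 0.08 = 0.25; P(Y=3 | X=0) = 0.08/0.25 = 0.32000.
Difference = -0.0892.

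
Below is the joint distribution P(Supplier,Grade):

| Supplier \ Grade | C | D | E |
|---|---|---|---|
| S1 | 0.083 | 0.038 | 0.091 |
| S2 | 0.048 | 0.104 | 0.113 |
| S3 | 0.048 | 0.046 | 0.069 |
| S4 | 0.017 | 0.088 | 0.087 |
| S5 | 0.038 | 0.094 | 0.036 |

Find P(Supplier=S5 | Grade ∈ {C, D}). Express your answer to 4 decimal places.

0.2185

P(Grade=C) = 0.083 + 0.048 + 0.048 + 0.017 + 0.038 = 0.234.
P(Grade=D) = 0.038 + 0.104 + 0.046 + 0.088 + 0.094 = 0.370.
P(Grade ∈ {C, D}) = 0.234 + 0.370 = 0.604; P(Supplier=S5, Grade ∈ {C, D}) = 0.038 + 0.094 = 0.132.
P(Supplier=S5 | Grade ∈ {C, D}) = 0.132/0.604 = 0.2185.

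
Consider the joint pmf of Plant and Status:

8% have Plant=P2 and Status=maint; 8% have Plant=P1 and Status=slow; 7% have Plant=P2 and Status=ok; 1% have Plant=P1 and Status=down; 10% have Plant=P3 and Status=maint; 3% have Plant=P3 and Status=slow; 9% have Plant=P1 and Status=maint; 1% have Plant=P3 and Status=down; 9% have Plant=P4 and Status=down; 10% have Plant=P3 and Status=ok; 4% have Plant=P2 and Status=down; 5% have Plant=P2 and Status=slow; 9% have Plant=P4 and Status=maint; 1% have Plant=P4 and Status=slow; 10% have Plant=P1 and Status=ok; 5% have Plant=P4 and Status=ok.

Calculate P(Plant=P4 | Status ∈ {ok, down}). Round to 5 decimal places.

0.29787

P(Status=ok) = 0.10 + 0.07 + 0.10 + 0.05 = 0.32.
P(Status=down) = 0.01 + 0.04 + 0.01 + 0.09 = 0.15.
P(Status ∈ {ok, down}) = 0.32 + 0.15 = 0.47; P(Plant=P4, Status ∈ {ok, down}) = 0.05 + 0.09 = 0.14.
P(Plant=P4 | Status ∈ {ok, down}) = 0.14/0.47 = 0.29787.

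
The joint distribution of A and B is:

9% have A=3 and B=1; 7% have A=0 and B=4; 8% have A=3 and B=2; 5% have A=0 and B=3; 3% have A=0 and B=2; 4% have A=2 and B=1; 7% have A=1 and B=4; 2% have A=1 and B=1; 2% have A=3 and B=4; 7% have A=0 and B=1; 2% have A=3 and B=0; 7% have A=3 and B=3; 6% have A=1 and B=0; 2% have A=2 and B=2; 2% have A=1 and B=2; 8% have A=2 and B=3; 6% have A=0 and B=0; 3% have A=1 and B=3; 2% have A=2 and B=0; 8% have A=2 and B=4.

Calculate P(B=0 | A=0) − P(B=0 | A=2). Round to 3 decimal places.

0.131

P(A=0) = 0.06 + 0.07 + 0.03 + 0.05 + 0.07 = 0.28; P(B=0 | A=0) = 0.06/0.28 = 0.2143.
P(A=2) = 0.02 + 0.04 + 0.02 + 0.08 + 0.08 = 0.24; P(B=0 | A=2) = 0.02/0.24 = 0.0833.
Difference = 0.131.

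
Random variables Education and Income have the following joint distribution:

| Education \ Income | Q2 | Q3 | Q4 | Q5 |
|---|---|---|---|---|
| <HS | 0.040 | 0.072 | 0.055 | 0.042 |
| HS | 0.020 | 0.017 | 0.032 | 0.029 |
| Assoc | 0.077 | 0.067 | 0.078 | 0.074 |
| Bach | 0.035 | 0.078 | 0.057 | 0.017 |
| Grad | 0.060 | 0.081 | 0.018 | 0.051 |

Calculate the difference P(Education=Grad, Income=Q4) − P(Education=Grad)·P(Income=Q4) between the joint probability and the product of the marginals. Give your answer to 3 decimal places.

-0.032

P(Education=Grad) = 0.060 + 0.081 + 0.018 + 0.051 = 0.210.
P(Income=Q4) = 0.055 + 0.032 + 0.078 + 0.057 + 0.018 = 0.240.
P(Education=Grad, Income=Q4) − P(Education=Grad)P(Income=Q4) = 0.018 − 0.210×0.240 = -0.032.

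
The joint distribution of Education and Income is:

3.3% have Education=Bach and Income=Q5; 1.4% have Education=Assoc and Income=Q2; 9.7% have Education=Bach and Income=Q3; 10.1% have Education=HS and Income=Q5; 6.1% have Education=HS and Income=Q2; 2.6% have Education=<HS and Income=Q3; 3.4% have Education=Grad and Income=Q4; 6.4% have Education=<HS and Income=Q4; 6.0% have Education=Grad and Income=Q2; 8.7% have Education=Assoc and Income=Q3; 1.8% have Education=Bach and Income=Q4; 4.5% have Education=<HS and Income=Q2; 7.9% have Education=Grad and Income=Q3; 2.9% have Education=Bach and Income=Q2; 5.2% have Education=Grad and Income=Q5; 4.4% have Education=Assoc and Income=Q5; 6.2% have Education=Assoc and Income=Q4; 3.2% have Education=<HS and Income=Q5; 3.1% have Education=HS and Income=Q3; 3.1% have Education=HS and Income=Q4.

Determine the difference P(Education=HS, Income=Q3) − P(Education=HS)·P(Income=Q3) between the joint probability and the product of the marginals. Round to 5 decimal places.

P(Education=HS) = 0.061 + 0.031 + 0.031 + 0.101 = 0.224.
P(Income=Q3) = 0.026 + 0.031 + 0.087 + 0.097 + 0.079 = 0.320.
P(Education=HS, Income=Q3) − P(Education=HS)P(Income=Q3) = 0.031 − 0.224×0.320 = -0.04068.

-0.04068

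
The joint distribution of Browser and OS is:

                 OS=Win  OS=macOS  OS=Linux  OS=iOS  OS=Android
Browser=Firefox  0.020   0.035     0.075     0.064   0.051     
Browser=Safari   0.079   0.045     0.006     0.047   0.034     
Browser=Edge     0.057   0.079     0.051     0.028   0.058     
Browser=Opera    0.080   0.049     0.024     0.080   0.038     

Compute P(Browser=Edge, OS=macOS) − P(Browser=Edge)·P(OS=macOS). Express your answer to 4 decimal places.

P(Browser=Edge) = 0.057 + 0.079 + 0.051 + 0.028 + 0.058 = 0.273.
P(OS=macOS) = 0.035 + 0.045 + 0.079 + 0.049 = 0.208.
P(Browser=Edge, OS=macOS) − P(Browser=Edge)P(OS=macOS) = 0.079 − 0.273×0.208 = 0.0222.

0.0222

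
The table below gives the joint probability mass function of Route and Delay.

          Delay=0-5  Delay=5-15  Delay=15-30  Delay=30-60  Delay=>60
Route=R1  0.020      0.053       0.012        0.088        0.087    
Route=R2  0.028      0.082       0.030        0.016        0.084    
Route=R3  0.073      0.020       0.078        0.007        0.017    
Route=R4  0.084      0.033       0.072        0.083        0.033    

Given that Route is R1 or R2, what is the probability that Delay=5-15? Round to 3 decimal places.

P(Route=R1) = 0.020 + 0.053 + 0.012 + 0.088 + 0.087 = 0.260.
P(Route=R2) = 0.028 + 0.082 + 0.030 + 0.016 + 0.084 = 0.240.
P(Route ∈ {R1, R2}) = 0.260 + 0.240 = 0.500; P(Delay=5-15, Route ∈ {R1, R2}) = 0.053 + 0.082 = 0.135.
P(Delay=5-15 | Route ∈ {R1, R2}) = 0.135/0.500 = 0.270.

0.270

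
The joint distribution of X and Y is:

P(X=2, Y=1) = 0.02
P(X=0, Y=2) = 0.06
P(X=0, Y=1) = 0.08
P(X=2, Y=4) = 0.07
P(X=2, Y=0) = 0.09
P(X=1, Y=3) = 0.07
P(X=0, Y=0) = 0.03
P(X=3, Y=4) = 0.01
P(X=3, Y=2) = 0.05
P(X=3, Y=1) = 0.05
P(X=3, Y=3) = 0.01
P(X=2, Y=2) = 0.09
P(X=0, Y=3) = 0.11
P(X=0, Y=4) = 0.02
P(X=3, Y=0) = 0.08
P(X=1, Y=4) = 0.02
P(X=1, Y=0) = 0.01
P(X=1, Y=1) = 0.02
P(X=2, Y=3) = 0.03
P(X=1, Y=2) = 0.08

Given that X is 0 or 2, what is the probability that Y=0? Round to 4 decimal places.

0.2000

P(X=0) = 0.03 + 0.08 + 0.06 + 0.11 + 0.02 = 0.30.
P(X=2) = 0.09 + 0.02 + 0.09 + 0.03 + 0.07 = 0.30.
P(X ∈ {0, 2}) = 0.30 + 0.30 = 0.60; P(Y=0, X ∈ {0, 2}) = 0.03 + 0.09 = 0.12.
P(Y=0 | X ∈ {0, 2}) = 0.12/0.60 = 0.2000.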